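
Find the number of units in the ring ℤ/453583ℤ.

Factor 453583: 453583 = 13 * 23 * 37 * 41.
φ(453583) = 453583 · (1 − 1/13) · (1 − 1/23) · (1 − 1/37) · (1 − 1/41)
       = 453583 · 380160/453583 = 380160.

380160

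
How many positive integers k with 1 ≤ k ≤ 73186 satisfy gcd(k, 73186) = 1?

33264

First factor: 73186 = 2 · 23 · 37 · 43.
φ(73186) = 73186 · (1 − 1/2) · (1 − 1/23) · (1 − 1/37) · (1 − 1/43)
       = 73186 · 33264/73186 = 33264.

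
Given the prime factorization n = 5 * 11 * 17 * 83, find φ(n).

52480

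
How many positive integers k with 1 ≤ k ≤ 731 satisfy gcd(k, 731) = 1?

672

Prime factorization: 731 = 17 · 43.
φ(17) = 17 − 1 = 16.
φ(43) = 43 − 1 = 42.
φ(731) = 16 × 42 = 672.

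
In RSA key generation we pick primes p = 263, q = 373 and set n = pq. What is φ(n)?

97464

φ(263) = 263 − 1 = 262.
φ(373) = 373 − 1 = 372.
Multiply: 262 · 372 = 97464.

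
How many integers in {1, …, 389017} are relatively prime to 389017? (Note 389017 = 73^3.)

383688

φ(389017) = 389017 · (1 − 1/73)
       = 389017 · 72/73 = 383688.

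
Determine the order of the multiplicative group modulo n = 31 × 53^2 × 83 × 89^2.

53099080320

φ(57249478997) = 57249478997 · (1 − 1/31) · (1 − 1/53) · (1 − 1/83) · (1 − 1/89)
       = 57249478997 · 11256960/12136841 = 53099080320.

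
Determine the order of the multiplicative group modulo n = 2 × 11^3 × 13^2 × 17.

3020160

φ(2) = 2 − 1 = 1.
φ(11^3) = 11^2·(11−1) = 121·10 = 1210.
φ(13^2) = 13^1·(13−1) = 13·12 = 156.
φ(17) = 17 − 1 = 16.
φ(7647926) = 1 × 1210 × 156 × 16 = 3020160.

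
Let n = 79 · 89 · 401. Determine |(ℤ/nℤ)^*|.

2745600

φ(2819431) = 2819431 · (1 − 1/79) · (1 − 1/89) · (1 − 1/401)
       = 2819431 · 2745600/2819431 = 2745600.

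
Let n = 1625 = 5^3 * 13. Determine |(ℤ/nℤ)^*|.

1200

φ(5^3) = 5^3 − 5^2 = 125 − 25 = 100.
φ(13) = 13 − 1 = 12.
φ(1625) = 100 × 12 = 1200.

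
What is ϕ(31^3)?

28830

φ(29791) = 29791 · (1 − 1/31)
       = 29791 · 30/31 = 28830.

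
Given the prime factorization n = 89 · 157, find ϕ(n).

φ(13973) = 13973 · (1 − 1/89) · (1 − 1/157)
       = 13973 · 13728/13973 = 13728.

13728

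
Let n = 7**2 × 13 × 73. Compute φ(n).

36288

φ(46501) = 46501 · (1 − 1/7) · (1 − 1/13) · (1 − 1/73)
       = 46501 · 5184/6643 = 36288.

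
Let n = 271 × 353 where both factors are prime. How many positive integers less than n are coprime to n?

φ(271) = 271 − 1 = 270.
φ(353) = 353 − 1 = 352.
φ(95663) = 270 × 352 = 95040.

95040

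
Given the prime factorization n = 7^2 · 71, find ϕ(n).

2940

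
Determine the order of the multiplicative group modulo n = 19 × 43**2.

32508

φ(35131) = 35131 · (1 − 1/19) · (1 − 1/43)
       = 35131 · 756/817 = 32508.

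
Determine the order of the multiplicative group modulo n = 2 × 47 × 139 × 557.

φ(7277762) = 7277762 · (1 − 1/2) · (1 − 1/47) · (1 − 1/139) · (1 − 1/557)
       = 7277762 · 3529488/7277762 = 3529488.

3529488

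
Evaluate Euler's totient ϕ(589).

Prime factorization: 589 = 19 · 31.
φ(19) = 19 − 1 = 18.
φ(31) = 31 − 1 = 30.
φ(589) = 18 × 30 = 540.

540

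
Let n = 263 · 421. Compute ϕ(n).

φ(110723) = 110723 · (1 − 1/263) · (1 − 1/421)
       = 110723 · 110040/110723 = 110040.

110040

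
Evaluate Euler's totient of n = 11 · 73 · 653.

469440

φ(524359) = 524359 · (1 − 1/11) · (1 − 1/73) · (1 − 1/653)
       = 524359 · 469440/524359 = 469440.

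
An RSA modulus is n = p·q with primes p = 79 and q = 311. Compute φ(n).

φ(24569) = 24569 · (1 − 1/79) · (1 − 1/311)
       = 24569 · 24180/24569 = 24180.

24180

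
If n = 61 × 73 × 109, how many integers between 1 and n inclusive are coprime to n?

466560

φ(485377) = 485377 · (1 − 1/61) · (1 − 1/73) · (1 − 1/109)
       = 485377 · 466560/485377 = 466560.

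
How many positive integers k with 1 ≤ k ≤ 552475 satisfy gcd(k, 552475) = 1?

336000

Prime factorization: 552475 = 5**2 · 7**2 · 11 · 41.
φ(552475) = 552475 · (1 − 1/5) · (1 − 1/7) · (1 − 1/11) · (1 − 1/41)
       = 552475 · 9600/15785 = 336000.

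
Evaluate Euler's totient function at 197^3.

7606564

φ(197^3) = 197^3 − 197^2 = 7645373 − 38809 = 7606564.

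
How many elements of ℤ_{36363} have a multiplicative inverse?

21120

36363 = 3 · 17 · 23 · 31.
φ(36363) = 36363 · (1 − 1/3) · (1 − 1/17) · (1 − 1/23) · (1 − 1/31)
       = 36363 · 21120/36363 = 21120.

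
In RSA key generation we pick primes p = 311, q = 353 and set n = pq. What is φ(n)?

109120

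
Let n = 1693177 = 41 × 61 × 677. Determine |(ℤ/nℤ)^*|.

1622400

φ(41) = 41 − 1 = 40.
φ(61) = 61 − 1 = 60.
φ(677) = 677 − 1 = 676.
φ(1693177) = 40 × 60 × 676 = 1622400.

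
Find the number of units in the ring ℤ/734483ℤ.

635040

First factor: 734483 = 19 · 29 · 31 · 43.
φ(19) = 19 − 1 = 18.
φ(29) = 29 − 1 = 28.
φ(31) = 31 − 1 = 30.
φ(43) = 43 − 1 = 42.
Since φ is multiplicative, φ(734483) = 18 · 28 · 30 · 42 = 635040.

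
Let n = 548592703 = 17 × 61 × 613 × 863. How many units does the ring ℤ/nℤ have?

506442240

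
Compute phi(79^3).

486798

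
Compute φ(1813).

Prime factorization: 1813 = 7^2 · 37.
φ(1813) = 1813 · (1 − 1/7) · (1 − 1/37)
       = 1813 · 216/259 = 1512.

1512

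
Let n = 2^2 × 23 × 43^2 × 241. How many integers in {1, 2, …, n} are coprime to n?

φ(40996028) = 40996028 · (1 − 1/2) · (1 − 1/23) · (1 − 1/43) · (1 − 1/241)
       = 40996028 · 221760/476698 = 19071360.

19071360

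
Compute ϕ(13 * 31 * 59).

20880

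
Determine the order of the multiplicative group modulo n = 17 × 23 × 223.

78144

φ(87193) = 87193 · (1 − 1/17) · (1 − 1/23) · (1 − 1/223)
       = 87193 · 78144/87193 = 78144.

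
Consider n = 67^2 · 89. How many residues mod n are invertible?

389136

φ(399521) = 399521 · (1 − 1/67) · (1 − 1/89)
       = 399521 · 5808/5963 = 389136.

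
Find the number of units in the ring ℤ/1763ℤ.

1680

First factor: 1763 = 41 · 43.
φ(1763) = 1763 · (1 − 1/41) · (1 − 1/43)
       = 1763 · 1680/1763 = 1680.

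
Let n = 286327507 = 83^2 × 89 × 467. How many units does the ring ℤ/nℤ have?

279100448

φ(83^2) = 83^1·(83−1) = 83·82 = 6806.
φ(89) = 89 − 1 = 88.
φ(467) = 467 − 1 = 466.
Since φ is multiplicative, φ(286327507) = 6806 · 88 · 466 = 279100448.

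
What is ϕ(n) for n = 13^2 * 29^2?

φ(142129) = 142129 · (1 − 1/13) · (1 − 1/29)
       = 142129 · 336/377 = 126672.

126672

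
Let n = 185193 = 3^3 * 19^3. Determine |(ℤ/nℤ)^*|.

116964

φ(3^3) = 3^3 − 3^2 = 27 − 9 = 18.
φ(19^3) = 19^3 − 19^2 = 6859 − 361 = 6498.
Multiply: 18 · 6498 = 116964.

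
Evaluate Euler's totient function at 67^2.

φ(67^2) = 67^2 − 67^1 = 4489 − 67 = 4422.

4422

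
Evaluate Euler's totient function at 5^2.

φ(5^2) = 5^1·(5−1) = 5·4 = 20.

20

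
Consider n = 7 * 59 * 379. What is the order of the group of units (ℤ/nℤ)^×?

131544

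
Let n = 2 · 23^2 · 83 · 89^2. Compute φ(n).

φ(2) = 2 − 1 = 1.
φ(23^2) = 23^1·(23−1) = 23·22 = 506.
φ(83) = 83 − 1 = 82.
φ(89^2) = 89^2 − 89^1 = 7921 − 89 = 7832.
φ(695574694) = 1 × 506 × 82 × 7832 = 324965344.

324965344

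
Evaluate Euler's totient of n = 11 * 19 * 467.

83880

φ(97603) = 97603 · (1 − 1/11) · (1 − 1/19) · (1 − 1/467)
       = 97603 · 83880/97603 = 83880.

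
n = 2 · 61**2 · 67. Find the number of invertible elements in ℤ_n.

φ(2) = 2 − 1 = 1.
φ(61^2) = 61^2 − 61^1 = 3721 − 61 = 3660.
φ(67) = 67 − 1 = 66.
φ(498614) = 1 × 3660 × 66 = 241560.

241560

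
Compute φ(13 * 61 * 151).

φ(119743) = 119743 · (1 − 1/13) · (1 − 1/61) · (1 − 1/151)
       = 119743 · 108000/119743 = 108000.

108000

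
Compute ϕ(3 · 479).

956

φ(1437) = 1437 · (1 − 1/3) · (1 − 1/479)
       = 1437 · 956/1437 = 956.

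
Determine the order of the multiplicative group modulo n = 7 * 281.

φ(7) = 7 − 1 = 6.
φ(281) = 281 − 1 = 280.
φ(1967) = 6 × 280 = 1680.

1680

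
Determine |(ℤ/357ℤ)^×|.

192

First factor: 357 = 3 · 7 · 17.
φ(3) = 3 − 1 = 2.
φ(7) = 7 − 1 = 6.
φ(17) = 17 − 1 = 16.
Multiply: 2 · 6 · 16 = 192.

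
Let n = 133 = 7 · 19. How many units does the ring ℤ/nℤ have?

108

φ(133) = 133 · (1 − 1/7) · (1 − 1/19)
       = 133 · 108/133 = 108.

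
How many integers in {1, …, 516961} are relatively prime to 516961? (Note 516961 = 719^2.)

φ(719^2) = 719^1·(719−1) = 719·718 = 516242.

516242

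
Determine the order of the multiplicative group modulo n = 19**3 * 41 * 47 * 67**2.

52870847040

φ(59332428277) = 59332428277 · (1 − 1/19) · (1 − 1/41) · (1 − 1/47) · (1 − 1/67)
       = 59332428277 · 2185920/2453071 = 52870847040.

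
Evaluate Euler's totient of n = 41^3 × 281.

18827200

φ(19366801) = 19366801 · (1 − 1/41) · (1 − 1/281)
       = 19366801 · 11200/11521 = 18827200.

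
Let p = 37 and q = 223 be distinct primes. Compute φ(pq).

φ(n) = (p − 1)(q − 1) = (37−1)(223−1) = 36·222 = 7992.

7992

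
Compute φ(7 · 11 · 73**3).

φ(7) = 7 − 1 = 6.
φ(11) = 11 − 1 = 10.
φ(73^3) = 73^3 − 73^2 = 389017 − 5329 = 383688.
Multiply: 6 · 10 · 383688 = 23021280.

23021280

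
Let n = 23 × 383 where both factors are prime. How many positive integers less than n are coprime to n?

φ(8809) = 8809 · (1 − 1/23) · (1 − 1/383)
       = 8809 · 8404/8809 = 8404.

8404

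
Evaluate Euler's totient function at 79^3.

486798

φ(493039) = 493039 · (1 − 1/79)
       = 493039 · 78/79 = 486798.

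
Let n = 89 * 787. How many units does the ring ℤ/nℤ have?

69168

φ(89) = 89 − 1 = 88.
φ(787) = 787 − 1 = 786.
Since φ is multiplicative, φ(70043) = 88 · 786 = 69168.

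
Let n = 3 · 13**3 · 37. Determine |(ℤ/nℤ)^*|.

146016

φ(3) = 3 − 1 = 2.
φ(13^3) = 13^2·(13−1) = 169·12 = 2028.
φ(37) = 37 − 1 = 36.
Since φ is multiplicative, φ(243867) = 2 · 2028 · 36 = 146016.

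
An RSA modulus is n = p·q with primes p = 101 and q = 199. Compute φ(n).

19800

φ(101) = 101 − 1 = 100.
φ(199) = 199 − 1 = 198.
φ(20099) = 100 × 198 = 19800.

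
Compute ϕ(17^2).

φ(17^2) = 17^1·(17−1) = 17·16 = 272.

272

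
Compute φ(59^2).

φ(3481) = 3481 · (1 − 1/59)
       = 3481 · 58/59 = 3422.

3422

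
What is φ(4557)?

Factor 4557: 4557 = 3 × 7^2 × 31.
φ(3) = 3 − 1 = 2.
φ(7^2) = 7^1·(7−1) = 7·6 = 42.
φ(31) = 31 − 1 = 30.
φ(4557) = 2 × 42 × 30 = 2520.

2520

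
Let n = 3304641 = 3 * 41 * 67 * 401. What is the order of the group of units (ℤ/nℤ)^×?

2112000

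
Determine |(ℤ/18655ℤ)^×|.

First factor: 18655 = 5 · 7 · 13 · 41.
φ(18655) = 18655 · (1 − 1/5) · (1 − 1/7) · (1 − 1/13) · (1 − 1/41)
       = 18655 · 11520/18655 = 11520.

11520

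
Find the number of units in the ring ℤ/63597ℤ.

37632

First factor: 63597 = 3 × 17 × 29 × 43.
φ(3) = 3 − 1 = 2.
φ(17) = 17 − 1 = 16.
φ(29) = 29 − 1 = 28.
φ(43) = 43 − 1 = 42.
φ(63597) = 2 × 16 × 28 × 42 = 37632.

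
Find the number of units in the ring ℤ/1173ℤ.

704

Factor 1173: 1173 = 3 · 17 · 23.
φ(3) = 3 − 1 = 2.
φ(17) = 17 − 1 = 16.
φ(23) = 23 − 1 = 22.
φ(1173) = 2 × 16 × 22 = 704.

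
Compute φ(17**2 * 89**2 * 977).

φ(17^2) = 17^1·(17−1) = 17·16 = 272.
φ(89^2) = 89^1·(89−1) = 89·88 = 7832.
φ(977) = 977 − 1 = 976.
φ(2236518113) = 272 × 7832 × 976 = 2079176704.

2079176704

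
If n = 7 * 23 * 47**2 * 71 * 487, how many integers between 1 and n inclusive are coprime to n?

φ(12297275473) = 12297275473 · (1 − 1/7) · (1 − 1/23) · (1 − 1/47) · (1 − 1/71) · (1 − 1/487)
       = 12297275473 · 206569440/261644159 = 9708763680.

9708763680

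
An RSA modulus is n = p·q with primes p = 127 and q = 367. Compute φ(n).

46116

φ(pq) = (p−1)(q−1) = 126 · 366 = 46116.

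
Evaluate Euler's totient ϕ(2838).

2838 = 2 · 3 · 11 · 43.
φ(2838) = 2838 · (1 − 1/2) · (1 − 1/3) · (1 − 1/11) · (1 − 1/43)
       = 2838 · 840/2838 = 840.

840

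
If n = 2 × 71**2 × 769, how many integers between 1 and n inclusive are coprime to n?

φ(2) = 2 − 1 = 1.
φ(71^2) = 71^1·(71−1) = 71·70 = 4970.
φ(769) = 769 − 1 = 768.
Since φ is multiplicative, φ(7753058) = 1 · 4970 · 768 = 3816960.

3816960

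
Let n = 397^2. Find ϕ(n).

157212

φ(157609) = 157609 · (1 − 1/397)
       = 157609 · 396/397 = 157212.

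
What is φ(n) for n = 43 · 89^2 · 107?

34868064

φ(43) = 43 − 1 = 42.
φ(89^2) = 89^2 − 89^1 = 7921 − 89 = 7832.
φ(107) = 107 − 1 = 106.
Multiply: 42 · 7832 · 106 = 34868064.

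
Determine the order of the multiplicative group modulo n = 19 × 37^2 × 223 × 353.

φ(19) = 19 − 1 = 18.
φ(37^2) = 37^2 − 37^1 = 1369 − 37 = 1332.
φ(223) = 223 − 1 = 222.
φ(353) = 353 − 1 = 352.
Since φ is multiplicative, φ(2047559909) = 18 · 1332 · 222 · 352 = 1873580544.

1873580544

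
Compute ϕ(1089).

660

Prime factorization: 1089 = 3^2 * 11^2.
φ(3^2) = 3^2 − 3^1 = 9 − 3 = 6.
φ(11^2) = 11^1·(11−1) = 11·10 = 110.
φ(1089) = 6 × 110 = 660.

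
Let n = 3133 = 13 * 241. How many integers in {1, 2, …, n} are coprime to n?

2880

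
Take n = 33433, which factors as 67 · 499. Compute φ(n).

32868

φ(67) = 67 − 1 = 66.
φ(499) = 499 − 1 = 498.
Since φ is multiplicative, φ(33433) = 66 · 498 = 32868.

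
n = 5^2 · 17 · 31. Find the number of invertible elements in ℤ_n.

9600

φ(13175) = 13175 · (1 − 1/5) · (1 − 1/17) · (1 − 1/31)
       = 13175 · 1920/2635 = 9600.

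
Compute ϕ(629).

Factor 629: 629 = 17 · 37.
φ(629) = 629 · (1 − 1/17) · (1 − 1/37)
       = 629 · 576/629 = 576.

576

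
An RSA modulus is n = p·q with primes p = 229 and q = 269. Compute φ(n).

φ(61601) = 61601 · (1 − 1/229) · (1 − 1/269)
       = 61601 · 61104/61601 = 61104.

61104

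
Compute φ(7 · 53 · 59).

18096

φ(21889) = 21889 · (1 − 1/7) · (1 − 1/53) · (1 − 1/59)
       = 21889 · 18096/21889 = 18096.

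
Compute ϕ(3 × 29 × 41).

2240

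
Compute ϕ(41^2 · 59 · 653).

62018240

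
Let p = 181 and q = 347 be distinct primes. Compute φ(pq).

φ(pq) = (p−1)(q−1) = 180 · 346 = 62280.

62280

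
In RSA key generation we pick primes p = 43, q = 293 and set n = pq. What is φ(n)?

φ(43) = 43 − 1 = 42.
φ(293) = 293 − 1 = 292.
Multiply: 42 · 292 = 12264.

12264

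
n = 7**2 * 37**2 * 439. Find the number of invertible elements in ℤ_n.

φ(29448559) = 29448559 · (1 − 1/7) · (1 − 1/37) · (1 − 1/439)
       = 29448559 · 94608/113701 = 24503472.

24503472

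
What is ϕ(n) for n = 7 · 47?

φ(7) = 7 − 1 = 6.
φ(47) = 47 − 1 = 46.
Multiply: 6 · 46 = 276.

276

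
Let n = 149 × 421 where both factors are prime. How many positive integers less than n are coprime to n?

62160

φ(62729) = 62729 · (1 − 1/149) · (1 − 1/421)
       = 62729 · 62160/62729 = 62160.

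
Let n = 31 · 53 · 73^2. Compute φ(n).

8199360

φ(31) = 31 − 1 = 30.
φ(53) = 53 − 1 = 52.
φ(73^2) = 73^2 − 73^1 = 5329 − 73 = 5256.
φ(8755547) = 30 × 52 × 5256 = 8199360.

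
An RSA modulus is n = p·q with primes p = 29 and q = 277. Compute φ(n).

For distinct primes, φ(pq) = (p−1)(q−1) = 28 × 276 = 7728.

7728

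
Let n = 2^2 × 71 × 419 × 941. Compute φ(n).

55008800

φ(111975236) = 111975236 · (1 − 1/2) · (1 − 1/71) · (1 − 1/419) · (1 − 1/941)
       = 111975236 · 27504400/55987618 = 55008800.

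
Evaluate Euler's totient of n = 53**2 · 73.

φ(53^2) = 53^2 − 53^1 = 2809 − 53 = 2756.
φ(73) = 73 − 1 = 72.
Since φ is multiplicative, φ(205057) = 2756 · 72 = 198432.

198432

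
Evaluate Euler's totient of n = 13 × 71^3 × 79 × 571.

188263202400

φ(13) = 13 − 1 = 12.
φ(71^3) = 71^3 − 71^2 = 357911 − 5041 = 352870.
φ(79) = 79 − 1 = 78.
φ(571) = 571 − 1 = 570.
Since φ is multiplicative, φ(209885094887) = 12 · 352870 · 78 · 570 = 188263202400.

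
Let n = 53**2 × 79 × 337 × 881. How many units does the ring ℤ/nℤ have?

63561738240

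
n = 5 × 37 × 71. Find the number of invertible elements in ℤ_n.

10080

φ(13135) = 13135 · (1 − 1/5) · (1 − 1/37) · (1 − 1/71)
       = 13135 · 10080/13135 = 10080.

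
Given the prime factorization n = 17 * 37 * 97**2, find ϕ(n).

5363712

φ(5918261) = 5918261 · (1 − 1/17) · (1 − 1/37) · (1 − 1/97)
       = 5918261 · 55296/61013 = 5363712.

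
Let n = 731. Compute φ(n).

731 = 17 · 43.
φ(17) = 17 − 1 = 16.
φ(43) = 43 − 1 = 42.
Since φ is multiplicative, φ(731) = 16 · 42 = 672.

672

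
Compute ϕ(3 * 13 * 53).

φ(3) = 3 − 1 = 2.
φ(13) = 13 − 1 = 12.
φ(53) = 53 − 1 = 52.
Since φ is multiplicative, φ(2067) = 2 · 12 · 52 = 1248.

1248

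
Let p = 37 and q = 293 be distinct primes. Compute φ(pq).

For distinct primes, φ(pq) = (p−1)(q−1) = 36 × 292 = 10512.

10512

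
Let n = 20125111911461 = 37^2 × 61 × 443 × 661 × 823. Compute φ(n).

φ(20125111911461) = 20125111911461 · (1 − 1/37) · (1 − 1/61) · (1 − 1/443) · (1 − 1/661) · (1 − 1/823)
       = 20125111911461 · 517954694400/543921943553 = 19164323692800.

19164323692800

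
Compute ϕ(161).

First factor: 161 = 7 · 23.
φ(7) = 7 − 1 = 6.
φ(23) = 23 − 1 = 22.
Since φ is multiplicative, φ(161) = 6 · 22 = 132.

132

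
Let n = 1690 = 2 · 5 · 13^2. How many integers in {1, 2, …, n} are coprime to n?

624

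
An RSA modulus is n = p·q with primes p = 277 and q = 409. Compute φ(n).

112608

φ(pq) = (p−1)(q−1) = 276 · 408 = 112608.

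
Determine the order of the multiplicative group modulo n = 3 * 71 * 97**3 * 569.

φ(3) = 3 − 1 = 2.
φ(71) = 71 − 1 = 70.
φ(97^3) = 97^2·(97−1) = 9409·96 = 903264.
φ(569) = 569 − 1 = 568.
Since φ is multiplicative, φ(110613229581) = 2 · 70 · 903264 · 568 = 71827553280.

71827553280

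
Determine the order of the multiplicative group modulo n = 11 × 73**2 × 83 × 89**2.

33755293440

φ(11) = 11 − 1 = 10.
φ(73^2) = 73^2 − 73^1 = 5329 − 73 = 5256.
φ(83) = 83 − 1 = 82.
φ(89^2) = 89^1·(89−1) = 89·88 = 7832.
φ(38538651217) = 10 × 5256 × 82 × 7832 = 33755293440.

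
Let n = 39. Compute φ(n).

Factor 39: 39 = 3 * 13.
φ(39) = 39 · (1 − 1/3) · (1 − 1/13)
       = 39 · 24/39 = 24.

24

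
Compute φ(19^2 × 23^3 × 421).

1671682320

φ(1849152827) = 1849152827 · (1 − 1/19) · (1 − 1/23) · (1 − 1/421)
       = 1849152827 · 166320/183977 = 1671682320.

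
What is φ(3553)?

2880

3553 = 11 × 17 × 19.
φ(3553) = 3553 · (1 − 1/11) · (1 − 1/17) · (1 − 1/19)
       = 3553 · 2880/3553 = 2880.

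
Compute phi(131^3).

φ(131^3) = 131^3 − 131^2 = 2248091 − 17161 = 2230930.

2230930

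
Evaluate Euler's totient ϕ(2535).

1248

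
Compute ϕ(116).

56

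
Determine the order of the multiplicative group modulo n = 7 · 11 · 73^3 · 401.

φ(12011677909) = 12011677909 · (1 − 1/7) · (1 − 1/11) · (1 − 1/73) · (1 − 1/401)
       = 12011677909 · 1728000/2254021 = 9208512000.

9208512000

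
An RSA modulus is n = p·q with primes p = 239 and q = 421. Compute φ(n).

99960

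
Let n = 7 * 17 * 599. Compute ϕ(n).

57408

φ(71281) = 71281 · (1 − 1/7) · (1 − 1/17) · (1 − 1/599)
       = 71281 · 57408/71281 = 57408.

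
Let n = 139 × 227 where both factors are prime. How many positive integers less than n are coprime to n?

31188

φ(139) = 139 − 1 = 138.
φ(227) = 227 − 1 = 226.
φ(31553) = 138 × 226 = 31188.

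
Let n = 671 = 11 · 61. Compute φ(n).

600

φ(671) = 671 · (1 − 1/11) · (1 − 1/61)
       = 671 · 600/671 = 600.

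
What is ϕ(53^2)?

φ(2809) = 2809 · (1 − 1/53)
       = 2809 · 52/53 = 2756.

2756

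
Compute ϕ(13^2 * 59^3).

31496088

φ(13^2) = 13^2 − 13^1 = 169 − 13 = 156.
φ(59^3) = 59^2·(59−1) = 3481·58 = 201898.
Since φ is multiplicative, φ(34709051) = 156 · 201898 = 31496088.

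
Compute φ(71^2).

4970

φ(5041) = 5041 · (1 − 1/71)
       = 5041 · 70/71 = 4970.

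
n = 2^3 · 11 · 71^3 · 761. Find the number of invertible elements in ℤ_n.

φ(2^3) = 2^2·(2−1) = 4·1 = 4.
φ(11) = 11 − 1 = 10.
φ(71^3) = 71^2·(71−1) = 5041·70 = 352870.
φ(761) = 761 − 1 = 760.
φ(23968583848) = 4 × 10 × 352870 × 760 = 10727248000.

10727248000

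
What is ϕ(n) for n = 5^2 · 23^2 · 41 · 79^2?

2494377600

φ(3384026225) = 3384026225 · (1 − 1/5) · (1 − 1/23) · (1 − 1/41) · (1 − 1/79)
       = 3384026225 · 274560/372485 = 2494377600.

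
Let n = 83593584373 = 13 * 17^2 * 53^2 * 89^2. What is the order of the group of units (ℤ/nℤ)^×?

φ(83593584373) = 83593584373 · (1 − 1/13) · (1 − 1/17) · (1 − 1/53) · (1 − 1/89)
       = 83593584373 · 878592/1042457 = 70453413888.

70453413888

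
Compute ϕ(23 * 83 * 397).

φ(23) = 23 − 1 = 22.
φ(83) = 83 − 1 = 82.
φ(397) = 397 − 1 = 396.
Multiply: 22 · 82 · 396 = 714384.

714384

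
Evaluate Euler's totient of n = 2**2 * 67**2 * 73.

636768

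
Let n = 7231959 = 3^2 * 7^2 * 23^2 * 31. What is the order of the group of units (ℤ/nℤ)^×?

3825360

φ(7231959) = 7231959 · (1 − 1/3) · (1 − 1/7) · (1 − 1/23) · (1 − 1/31)
       = 7231959 · 7920/14973 = 3825360.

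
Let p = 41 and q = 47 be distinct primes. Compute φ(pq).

1840

φ(pq) = (p−1)(q−1) = 40 · 46 = 1840.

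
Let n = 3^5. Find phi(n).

φ(243) = 243 · (1 − 1/3)
       = 243 · 2/3 = 162.

162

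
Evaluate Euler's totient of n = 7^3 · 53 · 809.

12352704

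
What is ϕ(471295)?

First factor: 471295 = 5 * 11**2 * 19 * 41.
φ(5) = 5 − 1 = 4.
φ(11^2) = 11^2 − 11^1 = 121 − 11 = 110.
φ(19) = 19 − 1 = 18.
φ(41) = 41 − 1 = 40.
Multiply: 4 · 110 · 18 · 40 = 316800.

316800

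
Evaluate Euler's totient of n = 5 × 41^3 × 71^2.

1336731200

φ(5) = 5 − 1 = 4.
φ(41^3) = 41^3 − 41^2 = 68921 − 1681 = 67240.
φ(71^2) = 71^2 − 71^1 = 5041 − 71 = 4970.
Multiply: 4 · 67240 · 4970 = 1336731200.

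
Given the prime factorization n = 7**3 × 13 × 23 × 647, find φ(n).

50139936

φ(7^3) = 7^3 − 7^2 = 343 − 49 = 294.
φ(13) = 13 − 1 = 12.
φ(23) = 23 − 1 = 22.
φ(647) = 647 − 1 = 646.
φ(66354379) = 294 × 12 × 22 × 646 = 50139936.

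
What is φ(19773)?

12168

First factor: 19773 = 3^2 × 13^3.
φ(3^2) = 3^1·(3−1) = 3·2 = 6.
φ(13^3) = 13^3 − 13^2 = 2197 − 169 = 2028.
φ(19773) = 6 × 2028 = 12168.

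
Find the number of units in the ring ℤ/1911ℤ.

1008

First factor: 1911 = 3 · 7^2 · 13.
φ(3) = 3 − 1 = 2.
φ(7^2) = 7^2 − 7^1 = 49 − 7 = 42.
φ(13) = 13 − 1 = 12.
φ(1911) = 2 × 42 × 12 = 1008.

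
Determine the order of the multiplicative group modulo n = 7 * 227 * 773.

1046832

φ(1228297) = 1228297 · (1 − 1/7) · (1 − 1/227) · (1 − 1/773)
       = 1228297 · 1046832/1228297 = 1046832.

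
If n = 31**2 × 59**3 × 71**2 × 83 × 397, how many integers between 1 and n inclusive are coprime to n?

30302634841617600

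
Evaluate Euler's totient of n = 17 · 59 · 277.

φ(277831) = 277831 · (1 − 1/17) · (1 − 1/59) · (1 − 1/277)
       = 277831 · 256128/277831 = 256128.

256128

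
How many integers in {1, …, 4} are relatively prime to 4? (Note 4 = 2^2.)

2

φ(4) = 4 · (1 − 1/2)
       = 4 · 1/2 = 2.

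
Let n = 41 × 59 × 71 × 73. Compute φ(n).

11692800

φ(41) = 41 − 1 = 40.
φ(59) = 59 − 1 = 58.
φ(71) = 71 − 1 = 70.
φ(73) = 73 − 1 = 72.
φ(12537677) = 40 × 58 × 70 × 72 = 11692800.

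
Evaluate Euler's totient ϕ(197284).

90720

Prime factorization: 197284 = 2**2 × 31 × 37 × 43.
φ(2^2) = 2^2 − 2^1 = 4 − 2 = 2.
φ(31) = 31 − 1 = 30.
φ(37) = 37 − 1 = 36.
φ(43) = 43 − 1 = 42.
Since φ is multiplicative, φ(197284) = 2 · 30 · 36 · 42 = 90720.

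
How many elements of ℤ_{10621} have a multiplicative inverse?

First factor: 10621 = 13 · 19 · 43.
φ(10621) = 10621 · (1 − 1/13) · (1 − 1/19) · (1 − 1/43)
       = 10621 · 9072/10621 = 9072.

9072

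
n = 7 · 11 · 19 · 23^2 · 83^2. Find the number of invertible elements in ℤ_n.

3719342880

φ(7) = 7 − 1 = 6.
φ(11) = 11 − 1 = 10.
φ(19) = 19 − 1 = 18.
φ(23^2) = 23^1·(23−1) = 23·22 = 506.
φ(83^2) = 83^2 − 83^1 = 6889 − 83 = 6806.
φ(5331583103) = 6 × 10 × 18 × 506 × 6806 = 3719342880.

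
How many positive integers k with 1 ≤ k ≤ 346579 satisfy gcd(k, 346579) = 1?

290304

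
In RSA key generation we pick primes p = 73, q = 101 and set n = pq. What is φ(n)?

For distinct primes, φ(pq) = (p−1)(q−1) = 72 × 100 = 7200.

7200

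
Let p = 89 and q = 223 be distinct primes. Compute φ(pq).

φ(pq) = (p−1)(q−1) = 88 · 222 = 19536.

19536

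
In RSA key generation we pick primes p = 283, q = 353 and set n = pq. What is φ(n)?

99264

φ(283) = 283 − 1 = 282.
φ(353) = 353 − 1 = 352.
Since φ is multiplicative, φ(99899) = 282 · 352 = 99264.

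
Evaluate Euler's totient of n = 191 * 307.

φ(191) = 191 − 1 = 190.
φ(307) = 307 − 1 = 306.
Multiply: 190 · 306 = 58140.

58140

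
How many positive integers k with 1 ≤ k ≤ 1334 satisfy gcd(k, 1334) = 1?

616

1334 = 2 * 23 * 29.
φ(2) = 2 − 1 = 1.
φ(23) = 23 − 1 = 22.
φ(29) = 29 − 1 = 28.
Multiply: 1 · 22 · 28 = 616.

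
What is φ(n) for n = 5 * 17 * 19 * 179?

205056

φ(289085) = 289085 · (1 − 1/5) · (1 − 1/17) · (1 − 1/19) · (1 − 1/179)
       = 289085 · 205056/289085 = 205056.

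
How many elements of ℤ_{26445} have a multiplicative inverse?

13440

Prime factorization: 26445 = 3 × 5 × 41 × 43.
φ(26445) = 26445 · (1 − 1/3) · (1 − 1/5) · (1 − 1/41) · (1 − 1/43)
       = 26445 · 13440/26445 = 13440.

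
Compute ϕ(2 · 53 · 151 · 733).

φ(2) = 2 − 1 = 1.
φ(53) = 53 − 1 = 52.
φ(151) = 151 − 1 = 150.
φ(733) = 733 − 1 = 732.
φ(11732398) = 1 × 52 × 150 × 732 = 5709600.

5709600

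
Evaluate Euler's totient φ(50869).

39312

First factor: 50869 = 7 × 13**2 × 43.
φ(7) = 7 − 1 = 6.
φ(13^2) = 13^2 − 13^1 = 169 − 13 = 156.
φ(43) = 43 − 1 = 42.
Multiply: 6 · 156 · 42 = 39312.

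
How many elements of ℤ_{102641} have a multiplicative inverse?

75600

102641 = 7 × 11 × 31 × 43.
φ(102641) = 102641 · (1 − 1/7) · (1 − 1/11) · (1 − 1/31) · (1 − 1/43)
       = 102641 · 75600/102641 = 75600.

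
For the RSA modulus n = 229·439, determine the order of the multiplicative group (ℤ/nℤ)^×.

φ(229) = 229 − 1 = 228.
φ(439) = 439 − 1 = 438.
Multiply: 228 · 438 = 99864.

99864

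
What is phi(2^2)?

2

φ(2^2) = 2^2 − 2^1 = 4 − 2 = 2.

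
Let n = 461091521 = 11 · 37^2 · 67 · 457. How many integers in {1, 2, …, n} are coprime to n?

400878720

φ(11) = 11 − 1 = 10.
φ(37^2) = 37^2 − 37^1 = 1369 − 37 = 1332.
φ(67) = 67 − 1 = 66.
φ(457) = 457 − 1 = 456.
φ(461091521) = 10 × 1332 × 66 × 456 = 400878720.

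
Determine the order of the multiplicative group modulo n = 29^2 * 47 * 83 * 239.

φ(784097099) = 784097099 · (1 − 1/29) · (1 − 1/47) · (1 − 1/83) · (1 − 1/239)
       = 784097099 · 25136608/27037831 = 728961632.

728961632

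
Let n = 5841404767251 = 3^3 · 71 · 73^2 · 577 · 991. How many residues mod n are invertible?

φ(3^3) = 3^3 − 3^2 = 27 − 9 = 18.
φ(71) = 71 − 1 = 70.
φ(73^2) = 73^2 − 73^1 = 5329 − 73 = 5256.
φ(577) = 577 − 1 = 576.
φ(991) = 991 − 1 = 990.
Multiply: 18 · 70 · 5256 · 576 · 990 = 3776448614400.

3776448614400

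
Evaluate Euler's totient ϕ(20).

8

Prime factorization: 20 = 2^2 * 5.
φ(2^2) = 2^2 − 2^1 = 4 − 2 = 2.
φ(5) = 5 − 1 = 4.
Since φ is multiplicative, φ(20) = 2 · 4 = 8.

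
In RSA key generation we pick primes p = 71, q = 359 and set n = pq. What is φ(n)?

φ(71) = 71 − 1 = 70.
φ(359) = 359 − 1 = 358.
φ(25489) = 70 × 358 = 25060.

25060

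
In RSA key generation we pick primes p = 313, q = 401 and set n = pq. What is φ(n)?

φ(pq) = (p−1)(q−1) = 312 · 400 = 124800.

124800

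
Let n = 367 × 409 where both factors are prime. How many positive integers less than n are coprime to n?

149328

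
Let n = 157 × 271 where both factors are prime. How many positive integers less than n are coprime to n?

For distinct primes, φ(pq) = (p−1)(q−1) = 156 × 270 = 42120.

42120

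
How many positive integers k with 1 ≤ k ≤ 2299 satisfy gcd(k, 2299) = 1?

1980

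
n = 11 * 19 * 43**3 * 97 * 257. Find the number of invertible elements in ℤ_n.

φ(11) = 11 − 1 = 10.
φ(19) = 19 − 1 = 18.
φ(43^3) = 43^3 − 43^2 = 79507 − 1849 = 77658.
φ(97) = 97 − 1 = 96.
φ(257) = 257 − 1 = 256.
Multiply: 10 · 18 · 77658 · 96 · 256 = 343534141440.

343534141440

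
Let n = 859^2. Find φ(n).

φ(737881) = 737881 · (1 − 1/859)
       = 737881 · 858/859 = 737022.

737022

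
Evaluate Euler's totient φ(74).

First factor: 74 = 2 * 37.
φ(2) = 2 − 1 = 1.
φ(37) = 37 − 1 = 36.
Since φ is multiplicative, φ(74) = 1 · 36 = 36.

36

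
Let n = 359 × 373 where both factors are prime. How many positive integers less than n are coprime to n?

133176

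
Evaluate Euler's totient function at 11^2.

φ(121) = 121 · (1 − 1/11)
       = 121 · 10/11 = 110.

110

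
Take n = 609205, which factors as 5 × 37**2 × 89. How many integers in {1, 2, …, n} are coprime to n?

468864

φ(609205) = 609205 · (1 − 1/5) · (1 − 1/37) · (1 − 1/89)
       = 609205 · 12672/16465 = 468864.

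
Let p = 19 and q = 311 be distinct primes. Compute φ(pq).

φ(19) = 19 − 1 = 18.
φ(311) = 311 − 1 = 310.
Multiply: 18 · 310 = 5580.

5580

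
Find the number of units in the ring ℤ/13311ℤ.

8064

Factor 13311: 13311 = 3**3 * 17 * 29.
φ(3^3) = 3^3 − 3^2 = 27 − 9 = 18.
φ(17) = 17 − 1 = 16.
φ(29) = 29 − 1 = 28.
Multiply: 18 · 16 · 28 = 8064.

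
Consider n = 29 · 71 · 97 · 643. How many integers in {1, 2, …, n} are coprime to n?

120798720

φ(29) = 29 − 1 = 28.
φ(71) = 71 − 1 = 70.
φ(97) = 97 − 1 = 96.
φ(643) = 643 − 1 = 642.
Multiply: 28 · 70 · 96 · 642 = 120798720.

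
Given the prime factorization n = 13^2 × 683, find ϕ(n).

106392

φ(115427) = 115427 · (1 − 1/13) · (1 − 1/683)
       = 115427 · 8184/8879 = 106392.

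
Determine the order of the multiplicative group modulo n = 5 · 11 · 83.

φ(4565) = 4565 · (1 − 1/5) · (1 − 1/11) · (1 − 1/83)
       = 4565 · 3280/4565 = 3280.

3280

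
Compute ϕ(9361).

Factor 9361: 9361 = 11 · 23 · 37.
φ(11) = 11 − 1 = 10.
φ(23) = 23 − 1 = 22.
φ(37) = 37 − 1 = 36.
φ(9361) = 10 × 22 × 36 = 7920.

7920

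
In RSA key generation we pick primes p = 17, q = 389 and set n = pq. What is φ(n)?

6208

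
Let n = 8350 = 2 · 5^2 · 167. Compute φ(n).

3320

φ(2) = 2 − 1 = 1.
φ(5^2) = 5^2 − 5^1 = 25 − 5 = 20.
φ(167) = 167 − 1 = 166.
Since φ is multiplicative, φ(8350) = 1 · 20 · 166 = 3320.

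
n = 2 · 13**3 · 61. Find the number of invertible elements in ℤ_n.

121680

φ(2) = 2 − 1 = 1.
φ(13^3) = 13^2·(13−1) = 169·12 = 2028.
φ(61) = 61 − 1 = 60.
Multiply: 1 · 2028 · 60 = 121680.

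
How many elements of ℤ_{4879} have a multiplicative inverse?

3840

4879 = 7 × 17 × 41.
φ(7) = 7 − 1 = 6.
φ(17) = 17 − 1 = 16.
φ(41) = 41 − 1 = 40.
Multiply: 6 · 16 · 40 = 3840.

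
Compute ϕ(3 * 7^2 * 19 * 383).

577584

φ(3) = 3 − 1 = 2.
φ(7^2) = 7^1·(7−1) = 7·6 = 42.
φ(19) = 19 − 1 = 18.
φ(383) = 383 − 1 = 382.
φ(1069719) = 2 × 42 × 18 × 382 = 577584.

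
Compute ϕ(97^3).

φ(912673) = 912673 · (1 − 1/97)
       = 912673 · 96/97 = 903264.

903264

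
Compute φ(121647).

73920

Factor 121647: 121647 = 3 · 23 · 41 · 43.
φ(121647) = 121647 · (1 − 1/3) · (1 − 1/23) · (1 − 1/41) · (1 − 1/43)
       = 121647 · 73920/121647 = 73920.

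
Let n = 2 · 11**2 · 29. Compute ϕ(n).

φ(2) = 2 − 1 = 1.
φ(11^2) = 11^1·(11−1) = 11·10 = 110.
φ(29) = 29 − 1 = 28.
φ(7018) = 1 × 110 × 28 = 3080.

3080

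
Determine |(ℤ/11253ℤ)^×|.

6600

Factor 11253: 11253 = 3 × 11^2 × 31.
φ(3) = 3 − 1 = 2.
φ(11^2) = 11^2 − 11^1 = 121 − 11 = 110.
φ(31) = 31 − 1 = 30.
Since φ is multiplicative, φ(11253) = 2 · 110 · 30 = 6600.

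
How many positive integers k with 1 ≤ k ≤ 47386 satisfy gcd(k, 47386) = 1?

Factor 47386: 47386 = 2 × 19 × 29 × 43.
φ(47386) = 47386 · (1 − 1/2) · (1 − 1/19) · (1 − 1/29) · (1 − 1/43)
       = 47386 · 21168/47386 = 21168.

21168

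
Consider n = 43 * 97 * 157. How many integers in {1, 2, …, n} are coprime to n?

φ(654847) = 654847 · (1 − 1/43) · (1 − 1/97) · (1 − 1/157)
       = 654847 · 628992/654847 = 628992.

628992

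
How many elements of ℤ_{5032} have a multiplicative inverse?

Prime factorization: 5032 = 2**3 × 17 × 37.
φ(5032) = 5032 · (1 − 1/2) · (1 − 1/17) · (1 − 1/37)
       = 5032 · 576/1258 = 2304.

2304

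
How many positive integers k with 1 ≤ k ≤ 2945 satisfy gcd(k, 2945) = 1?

Factor 2945: 2945 = 5 × 19 × 31.
φ(2945) = 2945 · (1 − 1/5) · (1 − 1/19) · (1 − 1/31)
       = 2945 · 2160/2945 = 2160.

2160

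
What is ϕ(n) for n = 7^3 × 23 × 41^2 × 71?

φ(7^3) = 7^2·(7−1) = 49·6 = 294.
φ(23) = 23 − 1 = 22.
φ(41^2) = 41^1·(41−1) = 41·40 = 1640.
φ(71) = 71 − 1 = 70.
Since φ is multiplicative, φ(941560039) = 294 · 22 · 1640 · 70 = 742526400.

742526400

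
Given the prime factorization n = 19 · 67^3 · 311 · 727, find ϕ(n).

1200229675920

φ(1292030628209) = 1292030628209 · (1 − 1/19) · (1 − 1/67) · (1 − 1/311) · (1 − 1/727)
       = 1292030628209 · 267371280/287821481 = 1200229675920.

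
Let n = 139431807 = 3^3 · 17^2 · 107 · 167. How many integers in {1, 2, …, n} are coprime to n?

φ(139431807) = 139431807 · (1 − 1/3) · (1 − 1/17) · (1 − 1/107) · (1 − 1/167)
       = 139431807 · 563072/911319 = 86150016.

86150016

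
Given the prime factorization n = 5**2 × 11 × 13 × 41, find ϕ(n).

φ(146575) = 146575 · (1 − 1/5) · (1 − 1/11) · (1 − 1/13) · (1 − 1/41)
       = 146575 · 19200/29315 = 96000.

96000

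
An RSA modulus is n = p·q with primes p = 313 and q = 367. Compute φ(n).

φ(pq) = (p−1)(q−1) = 312 · 366 = 114192.

114192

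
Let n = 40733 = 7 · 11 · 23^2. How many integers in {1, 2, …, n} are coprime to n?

φ(40733) = 40733 · (1 − 1/7) · (1 − 1/11) · (1 − 1/23)
       = 40733 · 1320/1771 = 30360.

30360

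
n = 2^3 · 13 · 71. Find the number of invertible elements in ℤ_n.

φ(2^3) = 2^2·(2−1) = 4·1 = 4.
φ(13) = 13 − 1 = 12.
φ(71) = 71 − 1 = 70.
φ(7384) = 4 × 12 × 70 = 3360.

3360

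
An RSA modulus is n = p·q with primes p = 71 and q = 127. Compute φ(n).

8820

φ(9017) = 9017 · (1 − 1/71) · (1 − 1/127)
       = 9017 · 8820/9017 = 8820.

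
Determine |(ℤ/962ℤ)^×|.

432

962 = 2 × 13 × 37.
φ(2) = 2 − 1 = 1.
φ(13) = 13 − 1 = 12.
φ(37) = 37 − 1 = 36.
Multiply: 1 · 12 · 36 = 432.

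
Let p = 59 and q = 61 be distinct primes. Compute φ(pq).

φ(pq) = (p−1)(q−1) = 58 · 60 = 3480.

3480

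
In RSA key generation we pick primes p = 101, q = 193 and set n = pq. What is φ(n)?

19200

φ(pq) = (p−1)(q−1) = 100 · 192 = 19200.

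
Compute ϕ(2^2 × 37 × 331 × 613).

φ(30029644) = 30029644 · (1 − 1/2) · (1 − 1/37) · (1 − 1/331) · (1 − 1/613)
       = 30029644 · 7270560/15014822 = 14541120.

14541120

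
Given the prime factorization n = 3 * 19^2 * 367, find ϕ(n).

φ(3) = 3 − 1 = 2.
φ(19^2) = 19^2 − 19^1 = 361 − 19 = 342.
φ(367) = 367 − 1 = 366.
Multiply: 2 · 342 · 366 = 250344.

250344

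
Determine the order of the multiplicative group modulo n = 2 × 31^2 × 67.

φ(128774) = 128774 · (1 − 1/2) · (1 − 1/31) · (1 − 1/67)
       = 128774 · 1980/4154 = 61380.

61380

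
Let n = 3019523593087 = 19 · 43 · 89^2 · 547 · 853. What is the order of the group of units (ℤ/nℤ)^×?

2754398110464

φ(3019523593087) = 3019523593087 · (1 − 1/19) · (1 − 1/43) · (1 − 1/89) · (1 − 1/547) · (1 − 1/853)
       = 3019523593087 · 30948293376/33927231383 = 2754398110464.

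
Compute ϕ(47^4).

φ(47^4) = 47^3·(47−1) = 103823·46 = 4775858.

4775858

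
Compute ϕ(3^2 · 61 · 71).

25200

φ(38979) = 38979 · (1 − 1/3) · (1 − 1/61) · (1 − 1/71)
       = 38979 · 8400/12993 = 25200.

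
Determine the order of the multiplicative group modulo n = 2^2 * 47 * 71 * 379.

2434320

φ(2^2) = 2^2 − 2^1 = 4 − 2 = 2.
φ(47) = 47 − 1 = 46.
φ(71) = 71 − 1 = 70.
φ(379) = 379 − 1 = 378.
Multiply: 2 · 46 · 70 · 378 = 2434320.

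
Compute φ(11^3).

1210

φ(11^3) = 11^3 − 11^2 = 1331 − 121 = 1210.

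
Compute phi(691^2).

476790

φ(477481) = 477481 · (1 − 1/691)
       = 477481 · 690/691 = 476790.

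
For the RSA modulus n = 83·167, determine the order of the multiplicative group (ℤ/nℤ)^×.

13612

φ(pq) = (p−1)(q−1) = 82 · 166 = 13612.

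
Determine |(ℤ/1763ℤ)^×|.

1680

First factor: 1763 = 41 · 43.
φ(41) = 41 − 1 = 40.
φ(43) = 43 − 1 = 42.
Since φ is multiplicative, φ(1763) = 40 · 42 = 1680.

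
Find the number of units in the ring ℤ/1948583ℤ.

1397088

1948583 = 7**3 · 13 · 19 · 23.
φ(7^3) = 7^2·(7−1) = 49·6 = 294.
φ(13) = 13 − 1 = 12.
φ(19) = 19 − 1 = 18.
φ(23) = 23 − 1 = 22.
Multiply: 294 · 12 · 18 · 22 = 1397088.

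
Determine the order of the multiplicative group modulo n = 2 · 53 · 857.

44512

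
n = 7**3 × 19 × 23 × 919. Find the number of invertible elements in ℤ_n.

φ(7^3) = 7^2·(7−1) = 49·6 = 294.
φ(19) = 19 − 1 = 18.
φ(23) = 23 − 1 = 22.
φ(919) = 919 − 1 = 918.
Multiply: 294 · 18 · 22 · 918 = 106877232.

106877232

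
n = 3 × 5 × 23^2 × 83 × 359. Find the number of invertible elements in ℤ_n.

118833088

φ(3) = 3 − 1 = 2.
φ(5) = 5 − 1 = 4.
φ(23^2) = 23^1·(23−1) = 23·22 = 506.
φ(83) = 83 − 1 = 82.
φ(359) = 359 − 1 = 358.
Multiply: 2 · 4 · 506 · 82 · 358 = 118833088.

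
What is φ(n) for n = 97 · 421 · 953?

φ(97) = 97 − 1 = 96.
φ(421) = 421 − 1 = 420.
φ(953) = 953 − 1 = 952.
φ(38917661) = 96 × 420 × 952 = 38384640.

38384640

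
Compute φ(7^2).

φ(49) = 49 · (1 − 1/7)
       = 49 · 6/7 = 42.

42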